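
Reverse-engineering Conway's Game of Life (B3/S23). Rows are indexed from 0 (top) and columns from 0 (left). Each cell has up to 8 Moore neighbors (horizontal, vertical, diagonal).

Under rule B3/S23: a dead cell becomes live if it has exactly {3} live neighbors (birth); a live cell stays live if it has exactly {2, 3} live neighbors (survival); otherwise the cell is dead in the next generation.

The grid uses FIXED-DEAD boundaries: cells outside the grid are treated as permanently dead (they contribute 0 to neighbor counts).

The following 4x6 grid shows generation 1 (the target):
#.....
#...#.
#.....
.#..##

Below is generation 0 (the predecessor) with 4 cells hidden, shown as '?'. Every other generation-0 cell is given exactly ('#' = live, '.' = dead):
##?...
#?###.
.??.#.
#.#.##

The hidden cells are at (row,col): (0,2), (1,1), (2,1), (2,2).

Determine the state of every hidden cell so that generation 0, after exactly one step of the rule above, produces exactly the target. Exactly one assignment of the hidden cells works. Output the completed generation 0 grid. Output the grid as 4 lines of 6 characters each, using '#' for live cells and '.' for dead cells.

Answer: ###...
#####.
..#.#.
#.#.##

Derivation:
Hidden generation-0 cells (in order): (0,2), (1,1), (2,1), (2,2).
A hidden cell only influences target cells in its own 3x3 neighborhood. Try each of the 2^4 = 16 assignments, step the completed generation 0 forward once under B3/S23, and compare with the target:
  (0,2)=. (1,1)=. (2,1)=. (2,2)=. -> step gives (0,1)='#' but target has '.' -> reject
  (0,2)=. (1,1)=. (2,1)=. (2,2)=# -> step gives (0,1)='#' but target has '.' -> reject
  (0,2)=. (1,1)=. (2,1)=# (2,2)=. -> step gives (0,1)='#' but target has '.' -> reject
  (0,2)=. (1,1)=. (2,1)=# (2,2)=# -> step gives (0,1)='#' but target has '.' -> reject
  (0,2)=. (1,1)=# (2,1)=. (2,2)=. -> step gives (0,3)='#' but target has '.' -> reject
  (0,2)=. (1,1)=# (2,1)=. (2,2)=# -> step gives (0,3)='#' but target has '.' -> reject
  (0,2)=. (1,1)=# (2,1)=# (2,2)=. -> step gives (0,3)='#' but target has '.' -> reject
  (0,2)=. (1,1)=# (2,1)=# (2,2)=# -> step gives (0,3)='#' but target has '.' -> reject
  (0,2)=# (1,1)=. (2,1)=. (2,2)=. -> step gives (0,2)='#' but target has '.' -> reject
  (0,2)=# (1,1)=. (2,1)=. (2,2)=# -> step gives (0,2)='#' but target has '.' -> reject
  (0,2)=# (1,1)=. (2,1)=# (2,2)=. -> step gives (0,2)='#' but target has '.' -> reject
  (0,2)=# (1,1)=. (2,1)=# (2,2)=# -> step gives (0,2)='#' but target has '.' -> reject
  (0,2)=# (1,1)=# (2,1)=. (2,2)=. -> step gives (3,1)='.' but target has '#' -> reject
  (0,2)=# (1,1)=# (2,1)=. (2,2)=# -> step reproduces the target at every cell -> ACCEPT
  (0,2)=# (1,1)=# (2,1)=# (2,2)=. -> step gives (1,0)='.' but target has '#' -> reject
  (0,2)=# (1,1)=# (2,1)=# (2,2)=# -> step gives (1,0)='.' but target has '#' -> reject
Unique solution: (0,2)=live, (1,1)=live, (2,1)=dead, (2,2)=live.
Check: live-neighbor counts of every cell in the completed generation 0:
354421
365522
364744
031422
Applying B3/S23 to generation 0 with these counts gives:
#.....
#...#.
#.....
.#..##
which matches the target exactly.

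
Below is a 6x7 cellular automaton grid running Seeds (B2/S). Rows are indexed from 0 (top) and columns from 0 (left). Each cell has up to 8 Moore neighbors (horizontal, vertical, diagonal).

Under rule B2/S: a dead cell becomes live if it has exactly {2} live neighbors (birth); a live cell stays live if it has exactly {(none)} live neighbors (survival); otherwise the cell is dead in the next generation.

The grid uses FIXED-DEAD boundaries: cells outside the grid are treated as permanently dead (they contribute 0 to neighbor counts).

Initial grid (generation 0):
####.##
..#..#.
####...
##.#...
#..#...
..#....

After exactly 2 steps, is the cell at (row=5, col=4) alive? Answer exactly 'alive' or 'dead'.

Answer: alive

Derivation:
Simulating step by step:
Generation 0 (given above): 18 live cells
Generation 1: 3 live cells
.......
.......
.......
.......
....#..
.#.#...
Generation 2: 4 live cells
.......
.......
.......
.......
..##...
..#.#..

Cell (5,4) at generation 2: 1 -> alive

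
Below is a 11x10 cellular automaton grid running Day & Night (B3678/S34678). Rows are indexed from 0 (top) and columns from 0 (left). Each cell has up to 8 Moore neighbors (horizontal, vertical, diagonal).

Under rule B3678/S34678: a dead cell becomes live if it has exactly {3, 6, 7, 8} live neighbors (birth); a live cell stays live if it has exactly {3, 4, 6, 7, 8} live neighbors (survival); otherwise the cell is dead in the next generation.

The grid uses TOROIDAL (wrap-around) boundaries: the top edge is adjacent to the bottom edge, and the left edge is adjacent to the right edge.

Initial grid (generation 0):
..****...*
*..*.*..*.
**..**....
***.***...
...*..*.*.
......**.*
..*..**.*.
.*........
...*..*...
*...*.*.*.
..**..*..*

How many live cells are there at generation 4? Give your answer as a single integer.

Simulating step by step:
Generation 0 (given above): 40 live cells
Generation 1: 42 live cells
***..**.**
*..****...
*.........
***.*.**.*
***.*.*..*
......*...
......*...
..*..***..
.....*.*..
..*......*
***....***
Generation 2: 42 live cells
***..**.**
*.*.****..
*.*....*..
***.....**
..*...*.**
**.....*..
......*...
.....*.*..
........*.
......**.*
****..**.*
Generation 3: 39 live cells
**....***.
***..*.*..
***..*.*..
*.**....*.
***.....*.
......****
......**..
......*...
........*.
.**...**.*
*.*.....*.
Generation 4: 40 live cells
**....***.
.**...**..
**..*...*.
**.*...*..
****....**
**....*.**
.....**...
..........
......*...
**.....*.*
***....**.
Population at generation 4: 40

Answer: 40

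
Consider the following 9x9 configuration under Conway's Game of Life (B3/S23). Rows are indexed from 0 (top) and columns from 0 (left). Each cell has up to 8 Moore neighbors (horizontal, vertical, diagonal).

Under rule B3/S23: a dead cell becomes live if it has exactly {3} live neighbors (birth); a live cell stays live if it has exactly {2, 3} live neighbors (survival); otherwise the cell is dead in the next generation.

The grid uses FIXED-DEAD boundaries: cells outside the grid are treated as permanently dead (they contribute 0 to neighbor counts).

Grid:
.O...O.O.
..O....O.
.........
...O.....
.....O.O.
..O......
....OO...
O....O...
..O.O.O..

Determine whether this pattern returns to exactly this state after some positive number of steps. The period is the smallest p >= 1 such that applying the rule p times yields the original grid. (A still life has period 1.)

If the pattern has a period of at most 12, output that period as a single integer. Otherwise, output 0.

Answer: 0

Derivation:
Simulating and comparing each generation to the original:
Gen 0 (original, given above): 16 live cells
Gen 1: 10 live cells, differs from original
Gen 2: 5 live cells, differs from original
Gen 3: 4 live cells, differs from original
Gen 4: 7 live cells, differs from original
Gen 5: 6 live cells, differs from original
Gen 6: 6 live cells, differs from original
Gen 7: 8 live cells, differs from original
Gen 8: 8 live cells, differs from original
Gen 9: 12 live cells, differs from original
Gen 10: 12 live cells, differs from original
Gen 11: 20 live cells, differs from original
Gen 12: 12 live cells, differs from original
No period found within 12 steps.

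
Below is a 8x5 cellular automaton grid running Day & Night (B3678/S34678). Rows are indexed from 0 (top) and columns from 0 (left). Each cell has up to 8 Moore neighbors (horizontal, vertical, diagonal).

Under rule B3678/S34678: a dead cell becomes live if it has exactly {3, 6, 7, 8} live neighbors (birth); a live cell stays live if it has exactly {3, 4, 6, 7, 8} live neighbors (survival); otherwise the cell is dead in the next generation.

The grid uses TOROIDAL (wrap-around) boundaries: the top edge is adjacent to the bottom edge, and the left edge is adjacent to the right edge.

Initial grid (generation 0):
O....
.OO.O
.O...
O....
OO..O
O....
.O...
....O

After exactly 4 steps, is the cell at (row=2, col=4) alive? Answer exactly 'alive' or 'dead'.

Simulating step by step:
Generation 0 (given above): 12 live cells
Generation 1: 16 live cells
OO.OO
.O...
.OO..
O...O
OO..O
O...O
O....
O....
Generation 2: 18 live cells
OOO.O
.O.OO
.O...
..OOO
OO.O.
....O
OO...
O....
Generation 3: 18 live cells
.OO.O
OO.OO
.....
..OOO
O..O.
..O.O
O...O
.OO..
Generation 4: 17 live cells
O...O
OO.OO
.O...
...OO
.O...
.O..O
O.O..
.OO.O

Cell (2,4) at generation 4: 0 -> dead

Answer: dead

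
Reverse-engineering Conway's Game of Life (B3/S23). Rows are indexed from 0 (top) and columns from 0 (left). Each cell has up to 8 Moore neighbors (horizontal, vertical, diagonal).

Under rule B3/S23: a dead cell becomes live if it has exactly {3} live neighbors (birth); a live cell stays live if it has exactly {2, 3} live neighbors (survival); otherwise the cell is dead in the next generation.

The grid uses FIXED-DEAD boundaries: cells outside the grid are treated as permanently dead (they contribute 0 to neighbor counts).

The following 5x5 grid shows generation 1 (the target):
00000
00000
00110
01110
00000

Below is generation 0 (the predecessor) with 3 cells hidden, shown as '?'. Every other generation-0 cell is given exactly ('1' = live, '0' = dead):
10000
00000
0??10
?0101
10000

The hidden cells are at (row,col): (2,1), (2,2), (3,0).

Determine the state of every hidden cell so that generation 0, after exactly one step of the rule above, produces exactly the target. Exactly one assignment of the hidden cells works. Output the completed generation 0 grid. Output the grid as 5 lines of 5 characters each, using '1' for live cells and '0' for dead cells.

Hidden generation-0 cells (in order): (2,1), (2,2), (3,0).
A hidden cell only influences target cells in its own 3x3 neighborhood. Try each of the 2^3 = 8 assignments, step the completed generation 0 forward once under B3/S23, and compare with the target:
  (2,1)=0 (2,2)=0 (3,0)=0 -> step gives (2,2)='0' but target has '1' -> reject
  (2,1)=0 (2,2)=0 (3,0)=1 -> step gives (2,2)='0' but target has '1' -> reject
  (2,1)=0 (2,2)=1 (3,0)=0 -> step gives (3,3)='0' but target has '1' -> reject
  (2,1)=0 (2,2)=1 (3,0)=1 -> step gives (2,1)='1' but target has '0' -> reject
  (2,1)=1 (2,2)=0 (3,0)=0 -> step reproduces the target at every cell -> ACCEPT
  (2,1)=1 (2,2)=0 (3,0)=1 -> step gives (2,1)='1' but target has '0' -> reject
  (2,1)=1 (2,2)=1 (3,0)=0 -> step gives (1,1)='1' but target has '0' -> reject
  (2,1)=1 (2,2)=1 (3,0)=1 -> step gives (1,1)='1' but target has '0' -> reject
Unique solution: (2,1)=live, (2,2)=dead, (3,0)=dead.
Check: live-neighbor counts of every cell in the completed generation 0:
01000
22211
11322
23231
02121
Applying B3/S23 to generation 0 with these counts gives:
00000
00000
00110
01110
00000
which matches the target exactly.

Answer: 10000
00000
01010
00101
10000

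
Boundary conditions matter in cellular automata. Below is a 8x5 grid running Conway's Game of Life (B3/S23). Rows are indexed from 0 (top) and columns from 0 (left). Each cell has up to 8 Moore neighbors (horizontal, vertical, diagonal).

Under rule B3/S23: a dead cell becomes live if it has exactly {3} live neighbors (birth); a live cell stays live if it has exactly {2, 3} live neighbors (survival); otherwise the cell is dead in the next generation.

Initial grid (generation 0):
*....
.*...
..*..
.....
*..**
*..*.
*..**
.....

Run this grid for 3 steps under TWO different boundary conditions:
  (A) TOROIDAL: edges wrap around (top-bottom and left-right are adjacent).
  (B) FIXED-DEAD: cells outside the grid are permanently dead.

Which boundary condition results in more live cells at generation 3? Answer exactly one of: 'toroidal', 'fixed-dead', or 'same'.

Under TOROIDAL boundary, generation 3:
.....
.....
.....
*.***
.....
.....
..*..
*..**
Population = 8

Under FIXED-DEAD boundary, generation 3:
.....
.....
.....
..***
.*..*
*...*
.*.*.
..*..
Population = 10

Comparison: toroidal=8, fixed-dead=10 -> fixed-dead

Answer: fixed-dead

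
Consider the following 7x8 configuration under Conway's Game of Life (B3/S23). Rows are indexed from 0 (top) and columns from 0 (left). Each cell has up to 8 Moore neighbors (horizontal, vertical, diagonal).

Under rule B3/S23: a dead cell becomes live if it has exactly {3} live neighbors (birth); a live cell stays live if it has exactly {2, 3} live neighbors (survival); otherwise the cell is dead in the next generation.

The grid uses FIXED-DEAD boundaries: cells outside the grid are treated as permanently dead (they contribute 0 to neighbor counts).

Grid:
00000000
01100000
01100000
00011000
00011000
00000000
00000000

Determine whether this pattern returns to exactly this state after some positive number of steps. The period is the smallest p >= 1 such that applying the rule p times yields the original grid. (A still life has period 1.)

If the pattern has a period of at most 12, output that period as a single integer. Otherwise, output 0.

Simulating and comparing each generation to the original:
Gen 0 (original, given above): 8 live cells
Gen 1: 6 live cells, differs from original
Gen 2: 8 live cells, MATCHES original -> period = 2

Answer: 2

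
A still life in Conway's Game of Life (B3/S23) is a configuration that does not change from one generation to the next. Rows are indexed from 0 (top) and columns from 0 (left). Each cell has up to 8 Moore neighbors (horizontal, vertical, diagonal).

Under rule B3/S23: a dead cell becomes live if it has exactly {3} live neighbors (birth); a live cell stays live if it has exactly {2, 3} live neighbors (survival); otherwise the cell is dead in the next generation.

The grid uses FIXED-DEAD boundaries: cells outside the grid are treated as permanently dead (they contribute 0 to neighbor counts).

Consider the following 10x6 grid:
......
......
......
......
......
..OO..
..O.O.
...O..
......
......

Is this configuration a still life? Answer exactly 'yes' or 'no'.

Answer: yes

Derivation:
Compute generation 1 and compare to generation 0 (given above):
Generation 1:
......
......
......
......
......
..OO..
..O.O.
...O..
......
......
The grids are IDENTICAL -> still life.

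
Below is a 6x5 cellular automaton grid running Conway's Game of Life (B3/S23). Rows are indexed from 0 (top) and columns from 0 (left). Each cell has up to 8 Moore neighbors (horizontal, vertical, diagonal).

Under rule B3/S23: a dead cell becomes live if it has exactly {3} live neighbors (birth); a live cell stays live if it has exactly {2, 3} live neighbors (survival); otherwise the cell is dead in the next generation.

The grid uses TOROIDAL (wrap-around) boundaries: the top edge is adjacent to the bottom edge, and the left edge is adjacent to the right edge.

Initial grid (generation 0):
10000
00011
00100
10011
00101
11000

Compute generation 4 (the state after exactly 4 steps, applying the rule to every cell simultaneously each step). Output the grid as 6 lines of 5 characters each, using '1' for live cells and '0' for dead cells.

Simulating step by step:
Generation 0 (given above): 11 live cells
Generation 1: 14 live cells
11000
00011
10100
11101
00100
11001
Generation 2: 13 live cells
01110
00111
00100
10101
00100
00101
Generation 3: 9 live cells
11000
00001
10100
00100
10101
00000
Generation 4: 10 live cells
(generation 4 grid is the final answer)

Answer: 10000
00001
01010
10101
01010
00001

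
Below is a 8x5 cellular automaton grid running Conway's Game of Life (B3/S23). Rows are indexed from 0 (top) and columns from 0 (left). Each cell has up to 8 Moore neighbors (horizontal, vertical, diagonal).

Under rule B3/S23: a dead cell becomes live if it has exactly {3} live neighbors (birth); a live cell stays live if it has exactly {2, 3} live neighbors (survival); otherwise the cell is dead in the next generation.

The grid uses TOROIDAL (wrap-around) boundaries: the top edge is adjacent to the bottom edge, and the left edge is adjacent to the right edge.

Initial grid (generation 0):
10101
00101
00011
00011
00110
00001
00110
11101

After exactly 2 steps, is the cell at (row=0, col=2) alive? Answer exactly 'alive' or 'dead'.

Answer: alive

Derivation:
Simulating step by step:
Generation 0 (given above): 18 live cells
Generation 1: 8 live cells
00100
01100
10100
00000
00100
00001
00100
00000
Generation 2: 7 live cells
01100
00110
00100
01000
00000
00010
00000
00000

Cell (0,2) at generation 2: 1 -> alive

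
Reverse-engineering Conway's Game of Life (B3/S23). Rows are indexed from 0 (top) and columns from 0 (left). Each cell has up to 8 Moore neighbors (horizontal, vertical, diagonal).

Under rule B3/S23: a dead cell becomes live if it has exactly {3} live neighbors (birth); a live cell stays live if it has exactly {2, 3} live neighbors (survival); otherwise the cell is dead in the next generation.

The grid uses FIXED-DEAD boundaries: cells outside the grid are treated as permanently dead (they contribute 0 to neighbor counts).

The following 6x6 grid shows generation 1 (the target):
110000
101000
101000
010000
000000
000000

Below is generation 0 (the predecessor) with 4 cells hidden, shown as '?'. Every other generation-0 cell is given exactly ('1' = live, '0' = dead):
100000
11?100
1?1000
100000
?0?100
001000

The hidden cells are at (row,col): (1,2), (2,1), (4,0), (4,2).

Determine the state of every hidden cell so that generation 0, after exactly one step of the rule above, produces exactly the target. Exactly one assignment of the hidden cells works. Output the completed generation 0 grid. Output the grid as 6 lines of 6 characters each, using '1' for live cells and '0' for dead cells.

Answer: 100000
110100
101000
100000
000100
001000

Derivation:
Hidden generation-0 cells (in order): (1,2), (2,1), (4,0), (4,2).
A hidden cell only influences target cells in its own 3x3 neighborhood. Try each of the 2^4 = 16 assignments, step the completed generation 0 forward once under B3/S23, and compare with the target:
  (1,2)=0 (2,1)=0 (4,0)=0 (4,2)=0 -> step reproduces the target at every cell -> ACCEPT
  (1,2)=0 (2,1)=0 (4,0)=0 (4,2)=1 -> step gives (3,1)='0' but target has '1' -> reject
  (1,2)=0 (2,1)=0 (4,0)=1 (4,2)=0 -> step gives (3,0)='1' but target has '0' -> reject
  (1,2)=0 (2,1)=0 (4,0)=1 (4,2)=1 -> step gives (3,0)='1' but target has '0' -> reject
  (1,2)=0 (2,1)=1 (4,0)=0 (4,2)=0 -> step gives (1,0)='0' but target has '1' -> reject
  (1,2)=0 (2,1)=1 (4,0)=0 (4,2)=1 -> step gives (1,0)='0' but target has '1' -> reject
  (1,2)=0 (2,1)=1 (4,0)=1 (4,2)=0 -> step gives (1,0)='0' but target has '1' -> reject
  (1,2)=0 (2,1)=1 (4,0)=1 (4,2)=1 -> step gives (1,0)='0' but target has '1' -> reject
  (1,2)=1 (2,1)=0 (4,0)=0 (4,2)=0 -> step gives (0,1)='0' but target has '1' -> reject
  (1,2)=1 (2,1)=0 (4,0)=0 (4,2)=1 -> step gives (0,1)='0' but target has '1' -> reject
  (1,2)=1 (2,1)=0 (4,0)=1 (4,2)=0 -> step gives (0,1)='0' but target has '1' -> reject
  (1,2)=1 (2,1)=0 (4,0)=1 (4,2)=1 -> step gives (0,1)='0' but target has '1' -> reject
  (1,2)=1 (2,1)=1 (4,0)=0 (4,2)=0 -> step gives (0,1)='0' but target has '1' -> reject
  (1,2)=1 (2,1)=1 (4,0)=0 (4,2)=1 -> step gives (0,1)='0' but target has '1' -> reject
  (1,2)=1 (2,1)=1 (4,0)=1 (4,2)=0 -> step gives (0,1)='0' but target has '1' -> reject
  (1,2)=1 (2,1)=1 (4,0)=1 (4,2)=1 -> step gives (0,1)='0' but target has '1' -> reject
Unique solution: (1,2)=dead, (2,1)=dead, (4,0)=dead, (4,2)=dead.
Check: live-neighbor counts of every cell in the completed generation 0:
232110
343110
352210
132210
122110
011210
Applying B3/S23 to generation 0 with these counts gives:
110000
101000
101000
010000
000000
000000
which matches the target exactly.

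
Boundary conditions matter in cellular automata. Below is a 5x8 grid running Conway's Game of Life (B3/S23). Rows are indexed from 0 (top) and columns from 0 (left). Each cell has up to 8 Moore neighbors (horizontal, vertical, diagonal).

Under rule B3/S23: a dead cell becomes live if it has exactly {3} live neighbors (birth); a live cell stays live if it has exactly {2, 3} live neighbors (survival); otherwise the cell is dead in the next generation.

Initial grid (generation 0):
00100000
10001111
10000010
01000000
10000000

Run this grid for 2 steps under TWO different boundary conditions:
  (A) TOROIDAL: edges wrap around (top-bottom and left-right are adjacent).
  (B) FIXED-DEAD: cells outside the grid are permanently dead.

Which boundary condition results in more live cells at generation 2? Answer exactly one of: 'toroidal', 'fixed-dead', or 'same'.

Answer: toroidal

Derivation:
Under TOROIDAL boundary, generation 2:
00100110
00100000
00100110
00100001
00100010
Population = 11

Under FIXED-DEAD boundary, generation 2:
00000101
11000000
00100101
11000000
00000000
Population = 9

Comparison: toroidal=11, fixed-dead=9 -> toroidal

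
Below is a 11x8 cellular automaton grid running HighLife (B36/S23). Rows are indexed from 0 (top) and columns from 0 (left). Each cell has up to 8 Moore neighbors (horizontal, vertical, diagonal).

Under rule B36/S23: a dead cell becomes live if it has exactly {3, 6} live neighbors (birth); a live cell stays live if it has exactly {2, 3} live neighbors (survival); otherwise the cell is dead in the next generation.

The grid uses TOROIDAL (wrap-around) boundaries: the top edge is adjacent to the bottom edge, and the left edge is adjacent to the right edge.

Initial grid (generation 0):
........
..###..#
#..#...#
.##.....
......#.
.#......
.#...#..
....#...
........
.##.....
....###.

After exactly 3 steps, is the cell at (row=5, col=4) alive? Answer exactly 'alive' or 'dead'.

Simulating step by step:
Generation 0 (given above): 19 live cells
Generation 1: 17 live cells
......#.
#.###..#
#...#..#
###....#
.##.....
........
........
........
........
.....#..
.....#..
Generation 2: 20 live cells
...#####
##.####.
.#..#.#.
..##...#
..#.....
........
........
........
........
........
.....##.
Generation 3: 13 live cells
#.##....
##......
.#....#.
.###....
..##....
........
........
........
........
........
.......#

Cell (5,4) at generation 3: 0 -> dead

Answer: dead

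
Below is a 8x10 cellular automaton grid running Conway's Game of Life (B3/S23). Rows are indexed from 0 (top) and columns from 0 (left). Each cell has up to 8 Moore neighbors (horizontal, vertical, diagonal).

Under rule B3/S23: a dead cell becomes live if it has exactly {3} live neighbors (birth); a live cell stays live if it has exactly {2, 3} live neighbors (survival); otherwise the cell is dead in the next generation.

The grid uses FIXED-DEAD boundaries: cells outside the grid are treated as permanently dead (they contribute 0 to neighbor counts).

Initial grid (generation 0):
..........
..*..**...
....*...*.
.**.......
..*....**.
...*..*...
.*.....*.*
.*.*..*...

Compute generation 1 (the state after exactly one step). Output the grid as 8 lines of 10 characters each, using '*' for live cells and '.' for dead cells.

Simulating step by step:
Generation 0 (given above): 18 live cells
Generation 1: 19 live cells
(generation 1 grid is the final answer)

Answer: ..........
.....*....
.***.*....
.***...**.
.***...*..
..*...*...
......**..
..*.......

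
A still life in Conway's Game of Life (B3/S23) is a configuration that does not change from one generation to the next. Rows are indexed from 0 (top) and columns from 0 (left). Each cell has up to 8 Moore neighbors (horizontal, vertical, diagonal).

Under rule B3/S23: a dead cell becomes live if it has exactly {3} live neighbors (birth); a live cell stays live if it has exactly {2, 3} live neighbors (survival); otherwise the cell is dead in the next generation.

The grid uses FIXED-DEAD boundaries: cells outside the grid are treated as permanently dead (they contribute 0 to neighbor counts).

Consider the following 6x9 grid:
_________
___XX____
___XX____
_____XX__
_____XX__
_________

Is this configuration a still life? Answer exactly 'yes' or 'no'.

Compute generation 1 and compare to generation 0 (given above):
Generation 1:
_________
___XX____
___X_____
______X__
_____XX__
_________
Cell (2,4) differs: gen0=1 vs gen1=0 -> NOT a still life.

Answer: no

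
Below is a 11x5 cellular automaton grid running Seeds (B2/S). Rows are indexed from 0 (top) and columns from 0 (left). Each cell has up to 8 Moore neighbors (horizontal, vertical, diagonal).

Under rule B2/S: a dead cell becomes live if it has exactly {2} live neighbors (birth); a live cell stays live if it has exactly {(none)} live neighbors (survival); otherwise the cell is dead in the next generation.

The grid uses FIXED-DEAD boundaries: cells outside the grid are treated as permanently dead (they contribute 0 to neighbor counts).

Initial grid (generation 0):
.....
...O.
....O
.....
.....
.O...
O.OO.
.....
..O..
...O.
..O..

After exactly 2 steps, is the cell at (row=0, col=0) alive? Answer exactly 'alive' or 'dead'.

Simulating step by step:
Generation 0 (given above): 9 live cells
Generation 1: 7 live cells
.....
....O
...O.
.....
.....
O..O.
.....
.....
...O.
.O...
...O.
Generation 2: 6 live cells
.....
...O.
....O
.....
.....
.....
.....
.....
..O..
...OO
..O..

Cell (0,0) at generation 2: 0 -> dead

Answer: dead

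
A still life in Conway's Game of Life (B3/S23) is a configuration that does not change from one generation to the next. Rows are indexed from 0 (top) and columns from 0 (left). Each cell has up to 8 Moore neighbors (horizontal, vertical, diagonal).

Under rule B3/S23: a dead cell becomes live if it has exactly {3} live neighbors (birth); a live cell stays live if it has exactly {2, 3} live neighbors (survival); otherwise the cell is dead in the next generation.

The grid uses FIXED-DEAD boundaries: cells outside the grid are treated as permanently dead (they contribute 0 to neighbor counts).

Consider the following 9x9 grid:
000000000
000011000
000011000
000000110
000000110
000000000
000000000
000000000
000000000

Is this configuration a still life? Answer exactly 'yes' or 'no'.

Compute generation 1 and compare to generation 0 (given above):
Generation 1:
000000000
000011000
000010000
000000010
000000110
000000000
000000000
000000000
000000000
Cell (2,5) differs: gen0=1 vs gen1=0 -> NOT a still life.

Answer: no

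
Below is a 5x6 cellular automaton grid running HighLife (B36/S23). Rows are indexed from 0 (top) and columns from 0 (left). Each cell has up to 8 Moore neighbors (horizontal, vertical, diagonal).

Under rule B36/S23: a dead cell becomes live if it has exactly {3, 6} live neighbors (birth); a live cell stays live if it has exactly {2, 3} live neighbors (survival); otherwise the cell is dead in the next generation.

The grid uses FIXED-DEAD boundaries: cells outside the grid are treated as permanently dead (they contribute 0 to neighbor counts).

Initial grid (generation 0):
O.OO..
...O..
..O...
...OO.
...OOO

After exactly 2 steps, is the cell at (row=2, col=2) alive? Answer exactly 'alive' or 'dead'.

Simulating step by step:
Generation 0 (given above): 10 live cells
Generation 1: 10 live cells
..OO..
.O.O..
..O.O.
..O..O
...O.O
Generation 2: 10 live cells
..OO..
.O..O.
.OO.O.
..O..O
....O.

Cell (2,2) at generation 2: 1 -> alive

Answer: alive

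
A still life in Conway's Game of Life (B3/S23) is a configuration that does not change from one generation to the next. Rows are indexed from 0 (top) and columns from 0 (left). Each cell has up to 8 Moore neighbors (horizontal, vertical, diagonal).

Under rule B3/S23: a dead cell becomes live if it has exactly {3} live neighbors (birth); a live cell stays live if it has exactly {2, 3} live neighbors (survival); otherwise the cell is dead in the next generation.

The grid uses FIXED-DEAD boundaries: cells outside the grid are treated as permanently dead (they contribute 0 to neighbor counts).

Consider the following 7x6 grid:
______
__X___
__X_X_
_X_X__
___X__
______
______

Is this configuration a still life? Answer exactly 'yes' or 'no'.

Answer: no

Derivation:
Compute generation 1 and compare to generation 0 (given above):
Generation 1:
______
___X__
_XX___
___XX_
__X___
______
______
Cell (1,2) differs: gen0=1 vs gen1=0 -> NOT a still life.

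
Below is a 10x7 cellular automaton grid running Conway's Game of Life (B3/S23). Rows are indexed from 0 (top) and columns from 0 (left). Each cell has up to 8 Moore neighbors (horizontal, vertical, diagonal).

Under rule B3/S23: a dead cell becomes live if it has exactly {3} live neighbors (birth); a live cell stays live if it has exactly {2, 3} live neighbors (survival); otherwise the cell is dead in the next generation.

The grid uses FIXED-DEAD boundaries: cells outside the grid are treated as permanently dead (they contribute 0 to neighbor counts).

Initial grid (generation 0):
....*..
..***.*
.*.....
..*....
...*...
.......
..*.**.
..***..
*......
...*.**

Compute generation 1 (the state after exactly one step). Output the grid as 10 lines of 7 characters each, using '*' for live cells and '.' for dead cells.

Answer: ....**.
..****.
.*.....
..*....
.......
...**..
..*.**.
.**.**.
..*..*.
.......

Derivation:
Simulating step by step:
Generation 0 (given above): 18 live cells
Generation 1: 19 live cells
(generation 1 grid is the final answer)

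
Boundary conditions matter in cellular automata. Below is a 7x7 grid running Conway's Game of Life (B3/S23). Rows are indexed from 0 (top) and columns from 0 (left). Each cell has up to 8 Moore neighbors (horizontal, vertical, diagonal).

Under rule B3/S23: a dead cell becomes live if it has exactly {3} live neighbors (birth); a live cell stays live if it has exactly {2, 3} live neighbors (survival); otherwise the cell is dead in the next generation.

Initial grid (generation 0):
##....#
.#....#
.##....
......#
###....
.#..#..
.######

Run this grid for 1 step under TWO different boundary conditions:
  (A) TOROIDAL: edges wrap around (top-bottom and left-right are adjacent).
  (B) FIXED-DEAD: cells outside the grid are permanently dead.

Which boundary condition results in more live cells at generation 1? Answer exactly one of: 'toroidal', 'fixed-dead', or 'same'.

Answer: fixed-dead

Derivation:
Under TOROIDAL boundary, generation 1:
...##..
......#
.##....
.......
###....
....#.#
...##.#
Population = 13

Under FIXED-DEAD boundary, generation 1:
##.....
.......
.##....
#......
###....
....#..
.#####.
Population = 14

Comparison: toroidal=13, fixed-dead=14 -> fixed-dead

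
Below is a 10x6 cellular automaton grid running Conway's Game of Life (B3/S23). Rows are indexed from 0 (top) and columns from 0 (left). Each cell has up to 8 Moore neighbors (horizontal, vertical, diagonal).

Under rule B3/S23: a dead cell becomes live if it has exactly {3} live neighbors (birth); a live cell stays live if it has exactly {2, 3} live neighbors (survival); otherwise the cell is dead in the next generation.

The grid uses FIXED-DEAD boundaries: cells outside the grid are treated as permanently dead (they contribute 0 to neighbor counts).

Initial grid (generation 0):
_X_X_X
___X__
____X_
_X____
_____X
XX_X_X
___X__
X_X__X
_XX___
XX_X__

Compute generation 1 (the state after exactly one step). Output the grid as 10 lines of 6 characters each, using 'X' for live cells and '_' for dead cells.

Answer: __X_X_
__XX__
______
______
XXX_X_
__X___
X__X__
__XX__
___X__
XX____

Derivation:
Simulating step by step:
Generation 0 (given above): 20 live cells
Generation 1: 16 live cells
(generation 1 grid is the final answer)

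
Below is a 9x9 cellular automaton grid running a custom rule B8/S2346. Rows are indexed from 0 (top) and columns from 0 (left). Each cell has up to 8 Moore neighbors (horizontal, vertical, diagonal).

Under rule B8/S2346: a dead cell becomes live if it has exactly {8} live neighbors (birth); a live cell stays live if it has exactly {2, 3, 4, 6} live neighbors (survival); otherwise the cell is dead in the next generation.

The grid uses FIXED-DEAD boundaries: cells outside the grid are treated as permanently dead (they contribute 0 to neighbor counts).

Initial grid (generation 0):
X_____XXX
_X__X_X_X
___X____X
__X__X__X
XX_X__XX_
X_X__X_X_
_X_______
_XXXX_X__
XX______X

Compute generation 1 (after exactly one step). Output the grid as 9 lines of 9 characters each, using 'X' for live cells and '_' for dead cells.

Answer: ______XXX
______X_X
___X____X
__X_____X
XX_X__XX_
X_X____X_
_X_______
_XXX_____
XX_______

Derivation:
Simulating step by step:
Generation 0 (given above): 31 live cells
Generation 1: 23 live cells
(generation 1 grid is the final answer)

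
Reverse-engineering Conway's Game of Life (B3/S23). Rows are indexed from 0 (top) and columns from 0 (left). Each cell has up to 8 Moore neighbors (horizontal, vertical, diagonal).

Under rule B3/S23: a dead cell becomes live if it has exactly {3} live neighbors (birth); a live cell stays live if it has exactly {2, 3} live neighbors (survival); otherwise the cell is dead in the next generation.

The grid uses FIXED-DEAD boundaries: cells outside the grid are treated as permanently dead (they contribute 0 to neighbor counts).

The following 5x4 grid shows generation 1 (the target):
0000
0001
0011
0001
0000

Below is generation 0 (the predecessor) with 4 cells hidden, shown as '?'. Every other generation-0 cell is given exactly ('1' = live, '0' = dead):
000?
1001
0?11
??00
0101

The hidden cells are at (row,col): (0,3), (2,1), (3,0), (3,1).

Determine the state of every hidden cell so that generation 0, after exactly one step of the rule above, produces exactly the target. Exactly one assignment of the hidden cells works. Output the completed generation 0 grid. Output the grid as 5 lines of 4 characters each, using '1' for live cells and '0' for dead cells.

Answer: 0001
1001
0011
0000
0101

Derivation:
Hidden generation-0 cells (in order): (0,3), (2,1), (3,0), (3,1).
A hidden cell only influences target cells in its own 3x3 neighborhood. Try each of the 2^4 = 16 assignments, step the completed generation 0 forward once under B3/S23, and compare with the target:
  (0,3)=0 (2,1)=0 (3,0)=0 (3,1)=0 -> step gives (1,2)='1' but target has '0' -> reject
  (0,3)=0 (2,1)=0 (3,0)=0 (3,1)=1 -> step gives (1,2)='1' but target has '0' -> reject
  (0,3)=0 (2,1)=0 (3,0)=1 (3,1)=0 -> step gives (1,2)='1' but target has '0' -> reject
  (0,3)=0 (2,1)=0 (3,0)=1 (3,1)=1 -> step gives (1,2)='1' but target has '0' -> reject
  (0,3)=0 (2,1)=1 (3,0)=0 (3,1)=0 -> step gives (1,1)='1' but target has '0' -> reject
  (0,3)=0 (2,1)=1 (3,0)=0 (3,1)=1 -> step gives (1,1)='1' but target has '0' -> reject
  (0,3)=0 (2,1)=1 (3,0)=1 (3,1)=0 -> step gives (1,1)='1' but target has '0' -> reject
  (0,3)=0 (2,1)=1 (3,0)=1 (3,1)=1 -> step gives (1,1)='1' but target has '0' -> reject
  (0,3)=1 (2,1)=0 (3,0)=0 (3,1)=0 -> step reproduces the target at every cell -> ACCEPT
  (0,3)=1 (2,1)=0 (3,0)=0 (3,1)=1 -> step gives (2,1)='1' but target has '0' -> reject
  (0,3)=1 (2,1)=0 (3,0)=1 (3,1)=0 -> step gives (2,1)='1' but target has '0' -> reject
  (0,3)=1 (2,1)=0 (3,0)=1 (3,1)=1 -> step gives (2,0)='1' but target has '0' -> reject
  (0,3)=1 (2,1)=1 (3,0)=0 (3,1)=0 -> step gives (1,1)='1' but target has '0' -> reject
  (0,3)=1 (2,1)=1 (3,0)=0 (3,1)=1 -> step gives (1,1)='1' but target has '0' -> reject
  (0,3)=1 (2,1)=1 (3,0)=1 (3,1)=0 -> step gives (1,1)='1' but target has '0' -> reject
  (0,3)=1 (2,1)=1 (3,0)=1 (3,1)=1 -> step gives (1,1)='1' but target has '0' -> reject
Unique solution: (0,3)=live, (2,1)=dead, (3,0)=dead, (3,1)=dead.
Check: live-neighbor counts of every cell in the completed generation 0:
1121
0243
1222
1243
1020
Applying B3/S23 to generation 0 with these counts gives:
0000
0001
0011
0001
0000
which matches the target exactly.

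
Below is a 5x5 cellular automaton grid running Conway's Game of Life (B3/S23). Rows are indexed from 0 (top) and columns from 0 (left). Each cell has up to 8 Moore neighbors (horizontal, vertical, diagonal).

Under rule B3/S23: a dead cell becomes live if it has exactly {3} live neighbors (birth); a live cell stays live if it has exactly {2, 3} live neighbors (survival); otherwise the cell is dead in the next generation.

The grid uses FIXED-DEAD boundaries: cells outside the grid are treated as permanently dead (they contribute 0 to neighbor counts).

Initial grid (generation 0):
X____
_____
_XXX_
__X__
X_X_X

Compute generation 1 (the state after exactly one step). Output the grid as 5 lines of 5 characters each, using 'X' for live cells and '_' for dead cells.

Answer: _____
_XX__
_XXX_
_____
_X_X_

Derivation:
Simulating step by step:
Generation 0 (given above): 8 live cells
Generation 1: 7 live cells
(generation 1 grid is the final answer)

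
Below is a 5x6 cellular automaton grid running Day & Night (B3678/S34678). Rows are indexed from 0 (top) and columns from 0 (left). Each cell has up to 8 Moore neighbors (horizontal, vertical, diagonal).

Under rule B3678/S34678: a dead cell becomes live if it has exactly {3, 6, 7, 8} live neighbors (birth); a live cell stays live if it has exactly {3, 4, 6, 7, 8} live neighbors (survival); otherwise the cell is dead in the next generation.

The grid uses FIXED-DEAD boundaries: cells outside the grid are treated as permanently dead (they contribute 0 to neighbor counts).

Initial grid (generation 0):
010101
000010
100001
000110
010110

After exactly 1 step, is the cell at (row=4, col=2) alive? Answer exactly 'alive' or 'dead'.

Answer: alive

Derivation:
Simulating step by step:
Generation 0 (given above): 11 live cells
Generation 1: 11 live cells
000010
000011
000100
001111
001110

Cell (4,2) at generation 1: 1 -> alive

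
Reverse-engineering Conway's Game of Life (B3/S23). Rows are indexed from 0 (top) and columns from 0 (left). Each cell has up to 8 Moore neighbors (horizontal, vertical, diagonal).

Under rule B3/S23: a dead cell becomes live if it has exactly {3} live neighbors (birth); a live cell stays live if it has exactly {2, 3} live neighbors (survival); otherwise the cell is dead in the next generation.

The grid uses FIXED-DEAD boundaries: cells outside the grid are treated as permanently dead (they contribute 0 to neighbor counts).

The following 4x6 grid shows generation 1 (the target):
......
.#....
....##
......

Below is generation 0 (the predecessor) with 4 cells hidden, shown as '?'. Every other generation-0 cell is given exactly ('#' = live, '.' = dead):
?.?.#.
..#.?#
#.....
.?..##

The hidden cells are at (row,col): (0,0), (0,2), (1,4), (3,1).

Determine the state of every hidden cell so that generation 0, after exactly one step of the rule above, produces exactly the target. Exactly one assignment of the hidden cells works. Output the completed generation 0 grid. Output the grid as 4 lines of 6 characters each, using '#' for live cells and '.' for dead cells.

Answer: #...#.
..#..#
#.....
....##

Derivation:
Hidden generation-0 cells (in order): (0,0), (0,2), (1,4), (3,1).
A hidden cell only influences target cells in its own 3x3 neighborhood. Try each of the 2^4 = 16 assignments, step the completed generation 0 forward once under B3/S23, and compare with the target:
  (0,0)=. (0,2)=. (1,4)=. (3,1)=. -> step gives (1,1)='.' but target has '#' -> reject
  (0,0)=. (0,2)=. (1,4)=. (3,1)=# -> step gives (1,1)='.' but target has '#' -> reject
  (0,0)=. (0,2)=. (1,4)=# (3,1)=. -> step gives (0,3)='#' but target has '.' -> reject
  (0,0)=. (0,2)=. (1,4)=# (3,1)=# -> step gives (0,3)='#' but target has '.' -> reject
  (0,0)=. (0,2)=# (1,4)=. (3,1)=. -> step gives (0,3)='#' but target has '.' -> reject
  (0,0)=. (0,2)=# (1,4)=. (3,1)=# -> step gives (0,3)='#' but target has '.' -> reject
  (0,0)=. (0,2)=# (1,4)=# (3,1)=. -> step gives (0,4)='#' but target has '.' -> reject
  (0,0)=. (0,2)=# (1,4)=# (3,1)=# -> step gives (0,4)='#' but target has '.' -> reject
  (0,0)=# (0,2)=. (1,4)=. (3,1)=. -> step reproduces the target at every cell -> ACCEPT
  (0,0)=# (0,2)=. (1,4)=. (3,1)=# -> step gives (2,1)='#' but target has '.' -> reject
  (0,0)=# (0,2)=. (1,4)=# (3,1)=. -> step gives (0,3)='#' but target has '.' -> reject
  (0,0)=# (0,2)=. (1,4)=# (3,1)=# -> step gives (0,3)='#' but target has '.' -> reject
  (0,0)=# (0,2)=# (1,4)=. (3,1)=. -> step gives (0,1)='#' but target has '.' -> reject
  (0,0)=# (0,2)=# (1,4)=. (3,1)=# -> step gives (0,1)='#' but target has '.' -> reject
  (0,0)=# (0,2)=# (1,4)=# (3,1)=. -> step gives (0,1)='#' but target has '.' -> reject
  (0,0)=# (0,2)=# (1,4)=# (3,1)=# -> step gives (0,1)='#' but target has '.' -> reject
Unique solution: (0,0)=live, (0,2)=dead, (1,4)=dead, (3,1)=dead.
Check: live-neighbor counts of every cell in the completed generation 0:
021212
230221
021233
110111
Applying B3/S23 to generation 0 with these counts gives:
......
.#....
....##
......
which matches the target exactly.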